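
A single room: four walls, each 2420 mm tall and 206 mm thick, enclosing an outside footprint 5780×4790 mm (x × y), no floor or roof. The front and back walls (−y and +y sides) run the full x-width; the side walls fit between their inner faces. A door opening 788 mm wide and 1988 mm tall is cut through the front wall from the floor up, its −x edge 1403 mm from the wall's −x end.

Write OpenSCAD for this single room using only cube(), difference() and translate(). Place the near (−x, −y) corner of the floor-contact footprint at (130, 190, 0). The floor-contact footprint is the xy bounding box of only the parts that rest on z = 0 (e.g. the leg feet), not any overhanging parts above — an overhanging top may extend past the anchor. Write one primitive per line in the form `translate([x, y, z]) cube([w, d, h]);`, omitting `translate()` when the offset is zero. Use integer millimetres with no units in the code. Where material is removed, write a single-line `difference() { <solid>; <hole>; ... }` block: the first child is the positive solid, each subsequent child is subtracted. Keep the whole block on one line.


difference() { translate([130, 190, 0]) cube([5780, 206, 2420]); translate([1533, 190, 0]) cube([788, 206, 1988]); }
translate([130, 4774, 0]) cube([5780, 206, 2420]);
translate([130, 396, 0]) cube([206, 4378, 2420]);
translate([5704, 396, 0]) cube([206, 4378, 2420]);


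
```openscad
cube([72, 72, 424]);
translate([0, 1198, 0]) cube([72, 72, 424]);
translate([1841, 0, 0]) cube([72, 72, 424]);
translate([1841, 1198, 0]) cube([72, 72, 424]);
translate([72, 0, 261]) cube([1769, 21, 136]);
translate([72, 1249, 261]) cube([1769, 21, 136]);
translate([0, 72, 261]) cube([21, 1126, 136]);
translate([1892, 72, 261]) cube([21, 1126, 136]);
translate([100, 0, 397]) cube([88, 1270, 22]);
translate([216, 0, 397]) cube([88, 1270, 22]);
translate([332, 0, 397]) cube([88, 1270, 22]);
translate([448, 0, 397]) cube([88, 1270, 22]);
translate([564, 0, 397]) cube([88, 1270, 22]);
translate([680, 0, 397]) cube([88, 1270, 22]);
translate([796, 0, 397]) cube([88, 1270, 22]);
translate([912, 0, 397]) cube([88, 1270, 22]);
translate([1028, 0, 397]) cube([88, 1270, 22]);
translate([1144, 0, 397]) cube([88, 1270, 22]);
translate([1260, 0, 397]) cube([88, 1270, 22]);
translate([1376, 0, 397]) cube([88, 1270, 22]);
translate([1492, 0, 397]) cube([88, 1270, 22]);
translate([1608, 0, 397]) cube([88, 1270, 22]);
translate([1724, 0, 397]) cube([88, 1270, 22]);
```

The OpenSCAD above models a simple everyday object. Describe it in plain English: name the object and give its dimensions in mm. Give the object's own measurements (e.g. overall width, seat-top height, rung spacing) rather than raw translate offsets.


A bed frame 1913 mm long (x) by 1270 mm wide (y). Four 72×72 mm corner posts, 424 mm tall, at the corners of the footprint. Four rails of 21 mm thickness and 136 mm height run between adjacent posts with their undersides at z = 261 mm, their outer faces flush with the outside of the frame (the two x-running rails run between the posts' inner faces; the two y-running rails run between the posts' inner faces). 15 slats, each 88 mm wide (x) and 22 mm thick, lie across the top of the two x-running rails, running the full 1270 mm width of the frame in y; along x they sit between the end posts with a 28 mm gap after the −x posts and between neighbouring slats, leaving 29 mm before the +x posts.


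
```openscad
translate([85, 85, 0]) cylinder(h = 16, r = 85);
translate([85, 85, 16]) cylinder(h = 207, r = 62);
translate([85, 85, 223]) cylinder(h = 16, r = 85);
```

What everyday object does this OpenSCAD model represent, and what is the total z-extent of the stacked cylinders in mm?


A spool. The overall height is 239 mm.

Three coaxial cylinders, large–small–large — a spool. Two 16 mm flanges and a 207 mm core give 16 + 207 + 16 = 239 mm.


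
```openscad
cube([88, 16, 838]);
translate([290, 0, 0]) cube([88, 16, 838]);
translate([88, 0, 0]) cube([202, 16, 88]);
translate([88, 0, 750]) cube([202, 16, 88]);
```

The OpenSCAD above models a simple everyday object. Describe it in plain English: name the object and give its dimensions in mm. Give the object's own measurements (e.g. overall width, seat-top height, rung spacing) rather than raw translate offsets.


A rectangular picture frame lying in the x–z plane (depth along y). The opening is 202 mm wide (x) by 662 mm tall (z), surrounded by a border 88 mm wide on all four sides. The frame is 16 mm deep and is made of two full-height vertical stiles with two horizontal rails fitted between them.


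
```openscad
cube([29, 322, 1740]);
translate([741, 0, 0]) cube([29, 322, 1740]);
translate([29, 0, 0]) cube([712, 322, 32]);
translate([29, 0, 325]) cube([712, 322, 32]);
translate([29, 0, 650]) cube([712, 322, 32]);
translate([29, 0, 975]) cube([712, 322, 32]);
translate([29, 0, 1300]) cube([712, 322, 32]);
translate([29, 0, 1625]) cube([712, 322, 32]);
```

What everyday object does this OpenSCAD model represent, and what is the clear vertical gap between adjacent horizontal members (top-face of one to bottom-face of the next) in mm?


A bookshelf. The clear shelf gap is 293 mm.

Two tall side panels with 6 horizontal boards between them — a bookshelf. The first two shelf undersides are at z = 0 and z = 325; with shelf thickness 32, the clear gap is 325 − 0 − 32 = 293 mm.


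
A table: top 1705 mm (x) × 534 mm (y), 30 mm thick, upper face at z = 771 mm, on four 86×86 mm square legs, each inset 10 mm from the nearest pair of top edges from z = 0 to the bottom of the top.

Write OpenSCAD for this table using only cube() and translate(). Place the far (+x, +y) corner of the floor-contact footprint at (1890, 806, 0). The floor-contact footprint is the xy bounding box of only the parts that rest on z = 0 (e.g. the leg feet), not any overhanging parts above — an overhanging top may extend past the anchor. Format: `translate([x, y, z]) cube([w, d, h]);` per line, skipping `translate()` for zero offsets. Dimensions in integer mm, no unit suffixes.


translate([195, 282, 741]) cube([1705, 534, 30]);
translate([205, 292, 0]) cube([86, 86, 741]);
translate([1804, 292, 0]) cube([86, 86, 741]);
translate([205, 720, 0]) cube([86, 86, 741]);
translate([1804, 720, 0]) cube([86, 86, 741]);


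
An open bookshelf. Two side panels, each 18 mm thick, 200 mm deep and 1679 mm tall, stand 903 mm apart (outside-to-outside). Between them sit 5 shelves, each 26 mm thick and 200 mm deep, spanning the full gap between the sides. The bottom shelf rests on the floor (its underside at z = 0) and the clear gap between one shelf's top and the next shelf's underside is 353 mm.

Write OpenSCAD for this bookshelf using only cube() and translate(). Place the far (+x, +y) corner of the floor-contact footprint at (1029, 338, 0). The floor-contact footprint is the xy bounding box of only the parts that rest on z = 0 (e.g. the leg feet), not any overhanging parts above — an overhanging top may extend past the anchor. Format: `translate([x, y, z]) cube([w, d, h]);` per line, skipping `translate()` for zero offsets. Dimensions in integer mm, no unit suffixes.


translate([126, 138, 0]) cube([18, 200, 1679]);
translate([1011, 138, 0]) cube([18, 200, 1679]);
translate([144, 138, 0]) cube([867, 200, 26]);
translate([144, 138, 379]) cube([867, 200, 26]);
translate([144, 138, 758]) cube([867, 200, 26]);
translate([144, 138, 1137]) cube([867, 200, 26]);
translate([144, 138, 1516]) cube([867, 200, 26]);


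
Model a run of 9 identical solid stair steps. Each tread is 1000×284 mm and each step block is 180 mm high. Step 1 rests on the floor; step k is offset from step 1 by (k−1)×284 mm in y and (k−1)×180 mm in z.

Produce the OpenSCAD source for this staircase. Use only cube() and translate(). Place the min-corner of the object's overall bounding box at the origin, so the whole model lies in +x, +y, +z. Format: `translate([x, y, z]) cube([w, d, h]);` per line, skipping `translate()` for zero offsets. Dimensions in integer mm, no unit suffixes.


cube([1000, 284, 180]);
translate([0, 284, 180]) cube([1000, 284, 180]);
translate([0, 568, 360]) cube([1000, 284, 180]);
translate([0, 852, 540]) cube([1000, 284, 180]);
translate([0, 1136, 720]) cube([1000, 284, 180]);
translate([0, 1420, 900]) cube([1000, 284, 180]);
translate([0, 1704, 1080]) cube([1000, 284, 180]);
translate([0, 1988, 1260]) cube([1000, 284, 180]);
translate([0, 2272, 1440]) cube([1000, 284, 180]);


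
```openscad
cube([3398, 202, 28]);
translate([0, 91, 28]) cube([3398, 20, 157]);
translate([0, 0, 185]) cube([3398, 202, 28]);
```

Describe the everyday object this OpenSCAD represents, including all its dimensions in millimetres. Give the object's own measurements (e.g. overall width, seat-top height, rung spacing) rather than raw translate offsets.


An I-beam lying along x, 3398 mm long. Overall section height 213 mm. Two flanges 202 mm wide (y) and 28 mm thick, one on the floor and one at the top; a web 20 mm thick runs between them, centred on the flange width.


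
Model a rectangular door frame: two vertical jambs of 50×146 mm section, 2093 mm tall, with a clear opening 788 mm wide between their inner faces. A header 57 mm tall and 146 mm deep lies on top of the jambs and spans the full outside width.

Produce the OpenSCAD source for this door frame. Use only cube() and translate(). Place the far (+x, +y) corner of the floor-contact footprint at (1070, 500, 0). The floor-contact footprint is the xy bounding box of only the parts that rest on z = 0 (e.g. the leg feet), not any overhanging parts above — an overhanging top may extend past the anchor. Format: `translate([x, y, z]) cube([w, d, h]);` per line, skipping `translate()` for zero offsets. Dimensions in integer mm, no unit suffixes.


translate([182, 354, 0]) cube([50, 146, 2093]);
translate([1020, 354, 0]) cube([50, 146, 2093]);
translate([182, 354, 2093]) cube([888, 146, 57]);


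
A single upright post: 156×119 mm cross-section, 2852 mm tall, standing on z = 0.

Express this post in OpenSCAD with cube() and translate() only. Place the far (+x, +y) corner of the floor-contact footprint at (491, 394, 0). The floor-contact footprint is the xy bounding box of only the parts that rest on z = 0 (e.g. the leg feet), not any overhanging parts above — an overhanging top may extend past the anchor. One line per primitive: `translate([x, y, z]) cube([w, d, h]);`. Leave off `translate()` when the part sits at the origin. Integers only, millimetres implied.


translate([335, 275, 0]) cube([156, 119, 2852]);


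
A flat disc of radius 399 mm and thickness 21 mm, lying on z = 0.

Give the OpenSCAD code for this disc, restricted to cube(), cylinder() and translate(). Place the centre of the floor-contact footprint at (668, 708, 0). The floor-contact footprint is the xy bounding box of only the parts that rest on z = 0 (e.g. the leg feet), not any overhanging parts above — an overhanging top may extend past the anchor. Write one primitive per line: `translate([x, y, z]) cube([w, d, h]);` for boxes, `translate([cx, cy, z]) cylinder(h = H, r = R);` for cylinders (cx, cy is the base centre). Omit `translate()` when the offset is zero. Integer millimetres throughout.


translate([668, 708, 0]) cylinder(h = 21, r = 399);


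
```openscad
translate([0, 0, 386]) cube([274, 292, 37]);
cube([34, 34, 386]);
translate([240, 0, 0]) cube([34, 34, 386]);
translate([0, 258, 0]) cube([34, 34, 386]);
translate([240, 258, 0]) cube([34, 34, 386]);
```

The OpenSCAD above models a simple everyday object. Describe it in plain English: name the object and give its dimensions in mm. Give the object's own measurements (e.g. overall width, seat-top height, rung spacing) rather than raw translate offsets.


A four-legged stool. The seat is a 274×292×37 mm slab whose top surface is at z = 423 mm; four square legs, each 34×34 mm in cross-section, run from the floor (z = 0) to the underside of the seat, each flush with a corner of the seat.


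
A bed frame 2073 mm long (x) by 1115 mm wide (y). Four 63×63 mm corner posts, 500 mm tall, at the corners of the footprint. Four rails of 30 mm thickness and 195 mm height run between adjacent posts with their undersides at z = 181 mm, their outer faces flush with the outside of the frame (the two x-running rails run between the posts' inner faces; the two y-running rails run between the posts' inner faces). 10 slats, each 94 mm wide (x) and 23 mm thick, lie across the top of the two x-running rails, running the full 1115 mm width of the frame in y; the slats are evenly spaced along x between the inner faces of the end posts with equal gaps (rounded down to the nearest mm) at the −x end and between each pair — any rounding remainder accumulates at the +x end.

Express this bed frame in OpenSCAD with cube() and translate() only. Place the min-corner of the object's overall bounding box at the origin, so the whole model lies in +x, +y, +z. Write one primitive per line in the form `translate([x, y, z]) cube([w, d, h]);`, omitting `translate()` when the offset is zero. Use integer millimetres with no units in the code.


cube([63, 63, 500]);
translate([0, 1052, 0]) cube([63, 63, 500]);
translate([2010, 0, 0]) cube([63, 63, 500]);
translate([2010, 1052, 0]) cube([63, 63, 500]);
translate([63, 0, 181]) cube([1947, 30, 195]);
translate([63, 1085, 181]) cube([1947, 30, 195]);
translate([0, 63, 181]) cube([30, 989, 195]);
translate([2043, 63, 181]) cube([30, 989, 195]);
translate([154, 0, 376]) cube([94, 1115, 23]);
translate([339, 0, 376]) cube([94, 1115, 23]);
translate([524, 0, 376]) cube([94, 1115, 23]);
translate([709, 0, 376]) cube([94, 1115, 23]);
translate([894, 0, 376]) cube([94, 1115, 23]);
translate([1079, 0, 376]) cube([94, 1115, 23]);
translate([1264, 0, 376]) cube([94, 1115, 23]);
translate([1449, 0, 376]) cube([94, 1115, 23]);
translate([1634, 0, 376]) cube([94, 1115, 23]);
translate([1819, 0, 376]) cube([94, 1115, 23]);


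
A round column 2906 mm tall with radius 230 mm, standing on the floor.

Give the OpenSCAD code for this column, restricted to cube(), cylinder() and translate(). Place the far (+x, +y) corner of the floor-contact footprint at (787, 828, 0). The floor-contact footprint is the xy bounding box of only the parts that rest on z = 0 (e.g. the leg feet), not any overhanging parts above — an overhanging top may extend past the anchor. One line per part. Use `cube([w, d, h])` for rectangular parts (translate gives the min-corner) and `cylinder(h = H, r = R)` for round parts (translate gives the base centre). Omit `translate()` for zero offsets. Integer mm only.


translate([557, 598, 0]) cylinder(h = 2906, r = 230);


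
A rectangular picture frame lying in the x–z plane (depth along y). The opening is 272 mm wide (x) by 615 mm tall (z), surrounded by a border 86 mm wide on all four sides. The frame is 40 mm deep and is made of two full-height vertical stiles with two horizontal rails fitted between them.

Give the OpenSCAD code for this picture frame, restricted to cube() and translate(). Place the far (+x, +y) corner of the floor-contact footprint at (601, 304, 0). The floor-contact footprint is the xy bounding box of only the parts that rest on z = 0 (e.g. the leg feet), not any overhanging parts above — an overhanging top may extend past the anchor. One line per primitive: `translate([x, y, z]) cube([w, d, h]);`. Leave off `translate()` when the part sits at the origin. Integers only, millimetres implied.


translate([157, 264, 0]) cube([86, 40, 787]);
translate([515, 264, 0]) cube([86, 40, 787]);
translate([243, 264, 0]) cube([272, 40, 86]);
translate([243, 264, 701]) cube([272, 40, 86]);


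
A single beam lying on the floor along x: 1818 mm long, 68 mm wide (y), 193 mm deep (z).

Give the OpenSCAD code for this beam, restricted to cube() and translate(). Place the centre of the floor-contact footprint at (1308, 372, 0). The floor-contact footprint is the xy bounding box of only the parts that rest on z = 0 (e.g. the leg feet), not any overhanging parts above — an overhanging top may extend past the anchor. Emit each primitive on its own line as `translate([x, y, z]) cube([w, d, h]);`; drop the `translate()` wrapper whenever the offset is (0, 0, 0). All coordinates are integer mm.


translate([399, 338, 0]) cube([1818, 68, 193]);


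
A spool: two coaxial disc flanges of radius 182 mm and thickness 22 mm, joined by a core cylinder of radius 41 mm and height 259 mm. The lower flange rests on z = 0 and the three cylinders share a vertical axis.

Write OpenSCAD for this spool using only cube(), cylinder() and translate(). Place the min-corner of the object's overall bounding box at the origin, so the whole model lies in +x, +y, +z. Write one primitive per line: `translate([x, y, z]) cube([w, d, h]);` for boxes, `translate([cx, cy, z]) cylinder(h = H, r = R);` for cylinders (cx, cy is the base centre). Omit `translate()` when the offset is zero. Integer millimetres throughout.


translate([182, 182, 0]) cylinder(h = 22, r = 182);
translate([182, 182, 22]) cylinder(h = 259, r = 41);
translate([182, 182, 281]) cylinder(h = 22, r = 182);


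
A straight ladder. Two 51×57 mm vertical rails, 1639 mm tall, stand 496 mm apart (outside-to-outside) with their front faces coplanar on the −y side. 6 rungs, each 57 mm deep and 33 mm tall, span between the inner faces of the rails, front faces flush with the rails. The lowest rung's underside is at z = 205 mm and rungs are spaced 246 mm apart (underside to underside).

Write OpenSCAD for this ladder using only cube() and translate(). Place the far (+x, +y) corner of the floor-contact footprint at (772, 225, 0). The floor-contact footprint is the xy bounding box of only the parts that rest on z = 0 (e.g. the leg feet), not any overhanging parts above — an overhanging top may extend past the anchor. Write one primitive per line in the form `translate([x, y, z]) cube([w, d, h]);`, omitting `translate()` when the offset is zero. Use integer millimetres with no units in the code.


translate([276, 168, 0]) cube([51, 57, 1639]);
translate([721, 168, 0]) cube([51, 57, 1639]);
translate([327, 168, 205]) cube([394, 57, 33]);
translate([327, 168, 451]) cube([394, 57, 33]);
translate([327, 168, 697]) cube([394, 57, 33]);
translate([327, 168, 943]) cube([394, 57, 33]);
translate([327, 168, 1189]) cube([394, 57, 33]);
translate([327, 168, 1435]) cube([394, 57, 33]);


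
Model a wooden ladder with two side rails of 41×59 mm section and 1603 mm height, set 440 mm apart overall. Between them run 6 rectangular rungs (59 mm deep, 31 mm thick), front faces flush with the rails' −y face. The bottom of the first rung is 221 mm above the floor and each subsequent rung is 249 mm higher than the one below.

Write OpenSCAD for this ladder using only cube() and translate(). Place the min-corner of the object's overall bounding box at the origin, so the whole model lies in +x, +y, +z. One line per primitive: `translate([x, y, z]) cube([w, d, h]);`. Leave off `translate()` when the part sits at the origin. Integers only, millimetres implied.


cube([41, 59, 1603]);
translate([399, 0, 0]) cube([41, 59, 1603]);
translate([41, 0, 221]) cube([358, 59, 31]);
translate([41, 0, 470]) cube([358, 59, 31]);
translate([41, 0, 719]) cube([358, 59, 31]);
translate([41, 0, 968]) cube([358, 59, 31]);
translate([41, 0, 1217]) cube([358, 59, 31]);
translate([41, 0, 1466]) cube([358, 59, 31]);


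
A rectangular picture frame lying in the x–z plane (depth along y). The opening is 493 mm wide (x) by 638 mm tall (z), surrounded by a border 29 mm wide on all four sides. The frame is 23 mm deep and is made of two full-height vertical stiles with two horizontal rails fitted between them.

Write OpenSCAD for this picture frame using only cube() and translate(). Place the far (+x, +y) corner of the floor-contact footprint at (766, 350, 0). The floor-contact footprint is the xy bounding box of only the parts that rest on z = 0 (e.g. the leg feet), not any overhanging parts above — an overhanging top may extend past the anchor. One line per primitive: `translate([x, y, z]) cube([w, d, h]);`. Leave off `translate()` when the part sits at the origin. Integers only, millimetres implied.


translate([215, 327, 0]) cube([29, 23, 696]);
translate([737, 327, 0]) cube([29, 23, 696]);
translate([244, 327, 0]) cube([493, 23, 29]);
translate([244, 327, 667]) cube([493, 23, 29]);


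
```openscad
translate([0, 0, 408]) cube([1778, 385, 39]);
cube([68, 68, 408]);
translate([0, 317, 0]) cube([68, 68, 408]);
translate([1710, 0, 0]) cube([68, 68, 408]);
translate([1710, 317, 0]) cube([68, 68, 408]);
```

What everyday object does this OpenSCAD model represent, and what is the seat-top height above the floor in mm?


A bench. The seat-top height is 447 mm.

A long slab on four corner posts — a bench. The slab sits at z = 408 with thickness 39, so the top is 408 + 39 = 447 mm.


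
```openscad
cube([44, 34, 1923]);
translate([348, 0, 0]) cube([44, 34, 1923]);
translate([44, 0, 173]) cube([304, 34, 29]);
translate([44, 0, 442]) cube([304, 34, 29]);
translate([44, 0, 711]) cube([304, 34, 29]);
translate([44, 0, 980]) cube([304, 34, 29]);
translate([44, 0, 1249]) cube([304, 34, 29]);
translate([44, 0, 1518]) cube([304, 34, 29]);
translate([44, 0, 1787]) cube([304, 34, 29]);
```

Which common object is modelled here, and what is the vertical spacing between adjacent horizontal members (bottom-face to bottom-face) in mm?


A ladder. The rung spacing is 269 mm.

Two tall 44×34 posts with 7 short bars between them — a ladder. Adjacent rungs sit at z = 173 and z = 442, so the spacing is 442 − 173 = 269 mm.


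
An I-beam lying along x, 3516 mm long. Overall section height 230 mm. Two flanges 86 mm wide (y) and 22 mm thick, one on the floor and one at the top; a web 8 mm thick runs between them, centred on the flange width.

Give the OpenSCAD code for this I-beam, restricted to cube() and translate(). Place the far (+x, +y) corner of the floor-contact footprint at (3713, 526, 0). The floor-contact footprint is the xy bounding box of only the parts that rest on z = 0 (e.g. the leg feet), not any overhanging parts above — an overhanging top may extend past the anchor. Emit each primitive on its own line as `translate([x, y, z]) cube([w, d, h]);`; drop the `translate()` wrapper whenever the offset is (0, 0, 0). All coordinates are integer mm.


translate([197, 440, 0]) cube([3516, 86, 22]);
translate([197, 479, 22]) cube([3516, 8, 186]);
translate([197, 440, 208]) cube([3516, 86, 22]);


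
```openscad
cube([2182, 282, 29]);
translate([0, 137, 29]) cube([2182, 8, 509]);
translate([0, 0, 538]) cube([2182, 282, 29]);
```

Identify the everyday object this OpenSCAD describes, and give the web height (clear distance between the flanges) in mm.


An I-beam. The web height is 509 mm.

Two wide flanges with a thin centred web — an I-beam. Overall 567 mm minus two 29 mm flanges gives a web of 567 − 2·29 = 509 mm.


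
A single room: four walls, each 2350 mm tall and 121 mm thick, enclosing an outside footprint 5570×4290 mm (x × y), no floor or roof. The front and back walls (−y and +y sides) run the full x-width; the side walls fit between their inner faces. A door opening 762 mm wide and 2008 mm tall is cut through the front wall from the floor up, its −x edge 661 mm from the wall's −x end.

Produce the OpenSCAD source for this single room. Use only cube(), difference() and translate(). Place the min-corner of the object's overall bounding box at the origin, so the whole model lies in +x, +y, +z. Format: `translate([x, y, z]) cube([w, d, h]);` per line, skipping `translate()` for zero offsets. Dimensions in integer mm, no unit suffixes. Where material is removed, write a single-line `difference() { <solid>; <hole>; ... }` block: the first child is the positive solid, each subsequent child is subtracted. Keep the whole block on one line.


difference() { cube([5570, 121, 2350]); translate([661, 0, 0]) cube([762, 121, 2008]); }
translate([0, 4169, 0]) cube([5570, 121, 2350]);
translate([0, 121, 0]) cube([121, 4048, 2350]);
translate([5449, 121, 0]) cube([121, 4048, 2350]);


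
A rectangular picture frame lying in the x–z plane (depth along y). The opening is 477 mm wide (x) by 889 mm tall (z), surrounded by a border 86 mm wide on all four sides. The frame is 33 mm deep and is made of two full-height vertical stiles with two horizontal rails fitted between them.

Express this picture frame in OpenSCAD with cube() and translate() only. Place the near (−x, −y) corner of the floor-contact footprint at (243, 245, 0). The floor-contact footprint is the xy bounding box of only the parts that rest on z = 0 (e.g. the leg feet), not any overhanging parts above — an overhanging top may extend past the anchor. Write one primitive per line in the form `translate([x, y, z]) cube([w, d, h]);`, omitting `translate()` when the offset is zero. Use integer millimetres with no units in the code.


translate([243, 245, 0]) cube([86, 33, 1061]);
translate([806, 245, 0]) cube([86, 33, 1061]);
translate([329, 245, 0]) cube([477, 33, 86]);
translate([329, 245, 975]) cube([477, 33, 86]);


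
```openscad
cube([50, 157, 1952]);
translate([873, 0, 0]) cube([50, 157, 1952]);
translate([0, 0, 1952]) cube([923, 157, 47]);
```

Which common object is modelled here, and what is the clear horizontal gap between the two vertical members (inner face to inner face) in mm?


A door frame. The clear opening width is 823 mm.

Two 1952 mm tall posts with a header on top — a door frame. The left jamb is 50 mm wide at x = 0; the right jamb starts at x = 873. The clear opening is 873 − 50 = 823 mm.


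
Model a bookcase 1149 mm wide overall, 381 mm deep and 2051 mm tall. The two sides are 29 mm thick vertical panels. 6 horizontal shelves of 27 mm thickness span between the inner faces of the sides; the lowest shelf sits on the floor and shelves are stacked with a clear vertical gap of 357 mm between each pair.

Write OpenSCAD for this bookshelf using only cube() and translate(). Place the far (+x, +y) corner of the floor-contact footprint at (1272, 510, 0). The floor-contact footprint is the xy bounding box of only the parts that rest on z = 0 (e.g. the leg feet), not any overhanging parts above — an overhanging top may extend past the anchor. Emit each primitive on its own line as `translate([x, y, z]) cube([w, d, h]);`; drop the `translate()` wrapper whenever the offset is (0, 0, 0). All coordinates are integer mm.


translate([123, 129, 0]) cube([29, 381, 2051]);
translate([1243, 129, 0]) cube([29, 381, 2051]);
translate([152, 129, 0]) cube([1091, 381, 27]);
translate([152, 129, 384]) cube([1091, 381, 27]);
translate([152, 129, 768]) cube([1091, 381, 27]);
translate([152, 129, 1152]) cube([1091, 381, 27]);
translate([152, 129, 1536]) cube([1091, 381, 27]);
translate([152, 129, 1920]) cube([1091, 381, 27]);


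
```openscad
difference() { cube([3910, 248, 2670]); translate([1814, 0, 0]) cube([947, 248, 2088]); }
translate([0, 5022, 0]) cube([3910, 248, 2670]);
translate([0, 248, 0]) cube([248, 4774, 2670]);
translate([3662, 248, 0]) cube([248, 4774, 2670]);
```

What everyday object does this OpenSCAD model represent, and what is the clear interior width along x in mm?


A single room. The interior width is 3414 mm.

Four walls enclosing a rectangle with a door in the front wall — a room. Outside width 3910 minus two 248 mm walls gives 3414 mm.


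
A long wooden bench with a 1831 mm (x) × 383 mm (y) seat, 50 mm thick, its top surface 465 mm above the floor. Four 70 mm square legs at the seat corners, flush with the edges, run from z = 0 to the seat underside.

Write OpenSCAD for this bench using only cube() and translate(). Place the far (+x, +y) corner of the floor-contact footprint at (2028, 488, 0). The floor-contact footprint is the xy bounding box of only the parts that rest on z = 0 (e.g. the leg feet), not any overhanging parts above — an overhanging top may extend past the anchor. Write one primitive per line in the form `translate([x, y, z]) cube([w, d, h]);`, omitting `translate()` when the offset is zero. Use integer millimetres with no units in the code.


translate([197, 105, 415]) cube([1831, 383, 50]);
translate([197, 105, 0]) cube([70, 70, 415]);
translate([197, 418, 0]) cube([70, 70, 415]);
translate([1958, 105, 0]) cube([70, 70, 415]);
translate([1958, 418, 0]) cube([70, 70, 415]);


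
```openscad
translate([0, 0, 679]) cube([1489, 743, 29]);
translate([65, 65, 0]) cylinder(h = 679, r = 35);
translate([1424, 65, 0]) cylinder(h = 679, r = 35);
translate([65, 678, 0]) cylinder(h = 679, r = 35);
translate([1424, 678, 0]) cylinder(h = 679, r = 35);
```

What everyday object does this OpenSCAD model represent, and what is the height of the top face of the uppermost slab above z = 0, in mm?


A table. The table height is 708 mm.

A 1489×743×29 slab sits at z = 679 on four Ø70 mm round legs — a table. The top surface is at 679 + 29 = 708 mm.


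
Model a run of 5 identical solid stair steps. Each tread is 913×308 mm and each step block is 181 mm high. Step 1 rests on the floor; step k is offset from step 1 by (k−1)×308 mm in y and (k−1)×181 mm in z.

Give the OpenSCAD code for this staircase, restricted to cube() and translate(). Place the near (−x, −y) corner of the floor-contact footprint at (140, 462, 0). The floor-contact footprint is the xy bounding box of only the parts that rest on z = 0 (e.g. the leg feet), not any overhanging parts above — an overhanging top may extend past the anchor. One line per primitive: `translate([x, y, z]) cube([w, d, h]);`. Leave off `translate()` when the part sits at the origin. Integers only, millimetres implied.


translate([140, 462, 0]) cube([913, 308, 181]);
translate([140, 770, 181]) cube([913, 308, 181]);
translate([140, 1078, 362]) cube([913, 308, 181]);
translate([140, 1386, 543]) cube([913, 308, 181]);
translate([140, 1694, 724]) cube([913, 308, 181]);


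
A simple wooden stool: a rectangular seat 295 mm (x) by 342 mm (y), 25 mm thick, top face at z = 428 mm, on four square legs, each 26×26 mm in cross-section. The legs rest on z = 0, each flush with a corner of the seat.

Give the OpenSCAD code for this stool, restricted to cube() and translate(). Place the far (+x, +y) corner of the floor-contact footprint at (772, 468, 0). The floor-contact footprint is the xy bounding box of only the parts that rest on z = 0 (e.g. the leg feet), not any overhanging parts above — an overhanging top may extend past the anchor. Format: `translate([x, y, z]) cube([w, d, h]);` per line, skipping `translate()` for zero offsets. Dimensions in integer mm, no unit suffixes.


translate([477, 126, 403]) cube([295, 342, 25]);
translate([477, 126, 0]) cube([26, 26, 403]);
translate([746, 126, 0]) cube([26, 26, 403]);
translate([477, 442, 0]) cube([26, 26, 403]);
translate([746, 442, 0]) cube([26, 26, 403]);


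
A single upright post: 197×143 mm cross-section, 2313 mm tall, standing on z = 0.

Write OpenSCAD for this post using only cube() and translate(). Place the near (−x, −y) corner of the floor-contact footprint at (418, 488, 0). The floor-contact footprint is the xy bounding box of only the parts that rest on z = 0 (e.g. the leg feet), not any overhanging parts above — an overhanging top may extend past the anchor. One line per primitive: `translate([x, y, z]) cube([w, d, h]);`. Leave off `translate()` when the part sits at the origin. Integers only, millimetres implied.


translate([418, 488, 0]) cube([197, 143, 2313]);


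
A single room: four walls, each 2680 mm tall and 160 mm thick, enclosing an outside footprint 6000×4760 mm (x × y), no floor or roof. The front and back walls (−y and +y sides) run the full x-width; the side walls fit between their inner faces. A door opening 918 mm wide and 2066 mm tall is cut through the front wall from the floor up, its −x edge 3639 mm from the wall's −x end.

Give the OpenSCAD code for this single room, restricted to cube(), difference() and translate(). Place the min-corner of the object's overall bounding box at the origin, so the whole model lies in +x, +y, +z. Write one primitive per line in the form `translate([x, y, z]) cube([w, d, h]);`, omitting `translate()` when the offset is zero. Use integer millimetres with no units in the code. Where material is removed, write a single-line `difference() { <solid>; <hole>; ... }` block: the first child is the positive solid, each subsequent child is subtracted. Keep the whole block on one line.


difference() { cube([6000, 160, 2680]); translate([3639, 0, 0]) cube([918, 160, 2066]); }
translate([0, 4600, 0]) cube([6000, 160, 2680]);
translate([0, 160, 0]) cube([160, 4440, 2680]);
translate([5840, 160, 0]) cube([160, 4440, 2680]);


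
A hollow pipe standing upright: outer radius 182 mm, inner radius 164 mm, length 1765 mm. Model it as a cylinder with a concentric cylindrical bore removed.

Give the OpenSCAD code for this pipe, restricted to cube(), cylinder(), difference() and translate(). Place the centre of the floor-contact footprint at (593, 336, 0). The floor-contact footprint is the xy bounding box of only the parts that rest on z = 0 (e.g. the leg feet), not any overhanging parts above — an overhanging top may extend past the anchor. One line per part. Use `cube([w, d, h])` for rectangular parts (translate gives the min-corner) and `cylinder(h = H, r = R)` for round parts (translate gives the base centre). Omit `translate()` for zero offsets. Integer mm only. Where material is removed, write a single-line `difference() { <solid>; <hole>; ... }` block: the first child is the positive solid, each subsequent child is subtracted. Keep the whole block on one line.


difference() { translate([593, 336, 0]) cylinder(h = 1765, r = 182); translate([593, 336, 0]) cylinder(h = 1765, r = 164); }


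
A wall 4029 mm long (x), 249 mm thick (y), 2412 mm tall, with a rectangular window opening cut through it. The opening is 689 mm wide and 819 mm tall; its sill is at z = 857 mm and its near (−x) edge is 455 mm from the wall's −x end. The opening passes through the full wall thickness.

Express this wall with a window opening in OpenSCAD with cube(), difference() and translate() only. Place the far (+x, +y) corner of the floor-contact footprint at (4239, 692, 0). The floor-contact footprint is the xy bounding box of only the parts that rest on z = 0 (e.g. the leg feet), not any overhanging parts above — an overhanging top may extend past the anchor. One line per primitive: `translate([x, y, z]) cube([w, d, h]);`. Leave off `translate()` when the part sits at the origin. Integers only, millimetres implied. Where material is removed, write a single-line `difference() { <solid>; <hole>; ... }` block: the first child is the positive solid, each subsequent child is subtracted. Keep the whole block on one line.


difference() { translate([210, 443, 0]) cube([4029, 249, 2412]); translate([665, 443, 857]) cube([689, 249, 819]); }


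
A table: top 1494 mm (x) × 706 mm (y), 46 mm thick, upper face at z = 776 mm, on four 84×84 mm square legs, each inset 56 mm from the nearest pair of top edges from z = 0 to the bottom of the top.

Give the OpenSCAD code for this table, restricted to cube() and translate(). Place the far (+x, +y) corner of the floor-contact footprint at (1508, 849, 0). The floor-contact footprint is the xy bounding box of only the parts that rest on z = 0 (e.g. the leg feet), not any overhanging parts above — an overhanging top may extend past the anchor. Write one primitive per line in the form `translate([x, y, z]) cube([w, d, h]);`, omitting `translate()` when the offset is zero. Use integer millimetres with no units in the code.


translate([70, 199, 730]) cube([1494, 706, 46]);
translate([126, 255, 0]) cube([84, 84, 730]);
translate([1424, 255, 0]) cube([84, 84, 730]);
translate([126, 765, 0]) cube([84, 84, 730]);
translate([1424, 765, 0]) cube([84, 84, 730]);


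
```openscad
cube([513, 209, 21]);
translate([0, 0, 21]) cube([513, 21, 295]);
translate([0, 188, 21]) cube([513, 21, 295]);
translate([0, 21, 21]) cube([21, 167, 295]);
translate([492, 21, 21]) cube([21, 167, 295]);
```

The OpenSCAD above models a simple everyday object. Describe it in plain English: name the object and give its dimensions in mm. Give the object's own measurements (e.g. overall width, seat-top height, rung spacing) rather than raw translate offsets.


An open-topped rectangular box: outside dimensions 513×209×316 mm, with a uniform wall and base thickness of 21 mm. The base is a full 513×209 slab on the floor; four walls sit on top of the base. The front and back walls (the −y and +y sides) span the full width; the two side walls fit between them.


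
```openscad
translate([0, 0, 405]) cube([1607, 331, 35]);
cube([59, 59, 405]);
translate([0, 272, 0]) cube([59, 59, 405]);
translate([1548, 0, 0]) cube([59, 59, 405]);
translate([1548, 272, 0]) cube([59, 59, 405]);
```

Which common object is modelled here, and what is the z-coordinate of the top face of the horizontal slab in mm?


A bench. The seat-top height is 440 mm.

A long slab on four corner posts — a bench. The slab sits at z = 405 with thickness 35, so the top is 405 + 35 = 440 mm.


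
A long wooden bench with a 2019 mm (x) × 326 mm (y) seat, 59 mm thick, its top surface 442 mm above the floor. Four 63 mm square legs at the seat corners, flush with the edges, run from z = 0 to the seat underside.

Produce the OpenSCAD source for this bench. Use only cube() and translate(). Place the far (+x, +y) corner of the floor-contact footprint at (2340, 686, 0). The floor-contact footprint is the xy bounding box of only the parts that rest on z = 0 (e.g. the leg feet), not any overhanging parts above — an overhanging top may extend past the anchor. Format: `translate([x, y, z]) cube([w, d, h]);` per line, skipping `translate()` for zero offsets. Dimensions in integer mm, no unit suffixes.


translate([321, 360, 383]) cube([2019, 326, 59]);
translate([321, 360, 0]) cube([63, 63, 383]);
translate([321, 623, 0]) cube([63, 63, 383]);
translate([2277, 360, 0]) cube([63, 63, 383]);
translate([2277, 623, 0]) cube([63, 63, 383]);


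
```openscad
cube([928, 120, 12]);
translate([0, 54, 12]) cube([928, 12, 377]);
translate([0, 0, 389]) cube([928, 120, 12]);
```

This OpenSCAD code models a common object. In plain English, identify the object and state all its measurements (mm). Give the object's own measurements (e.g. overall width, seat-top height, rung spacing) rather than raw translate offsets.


An I-beam lying along x, 928 mm long. Overall section height 401 mm. Two flanges 120 mm wide (y) and 12 mm thick, one on the floor and one at the top; a web 12 mm thick runs between them, centred on the flange width.


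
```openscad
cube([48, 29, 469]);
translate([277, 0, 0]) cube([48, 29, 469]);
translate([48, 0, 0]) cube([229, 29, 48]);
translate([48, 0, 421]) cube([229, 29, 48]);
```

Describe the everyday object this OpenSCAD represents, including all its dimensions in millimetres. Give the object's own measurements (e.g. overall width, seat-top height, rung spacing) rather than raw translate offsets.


A rectangular picture frame lying in the x–z plane (depth along y). The opening is 229 mm wide (x) by 373 mm tall (z), surrounded by a border 48 mm wide on all four sides. The frame is 29 mm deep and is made of two full-height vertical stiles with two horizontal rails fitted between them.


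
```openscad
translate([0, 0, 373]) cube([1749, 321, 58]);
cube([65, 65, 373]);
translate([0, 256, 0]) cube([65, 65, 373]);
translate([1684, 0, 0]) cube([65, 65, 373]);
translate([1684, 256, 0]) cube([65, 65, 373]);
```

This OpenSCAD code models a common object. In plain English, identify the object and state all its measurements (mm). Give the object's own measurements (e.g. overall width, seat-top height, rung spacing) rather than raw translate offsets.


A long wooden bench with a 1749 mm (x) × 321 mm (y) seat, 58 mm thick, its top surface 431 mm above the floor. Four 65 mm square legs at the seat corners, flush with the edges, run from z = 0 to the seat underside.
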